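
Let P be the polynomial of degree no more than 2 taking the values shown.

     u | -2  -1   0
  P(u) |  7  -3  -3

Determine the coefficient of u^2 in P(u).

Write P(u) = au^2 + bu + c. Substituting each data point gives a linear system:
  4a - 2b + c = 7
  a - b + c = -3
  c = -3
Solving the system yields a = 5, b = 5, c = -3.
So P(u) = 5u² + 5u - 3.
The leading coefficient is 5.

5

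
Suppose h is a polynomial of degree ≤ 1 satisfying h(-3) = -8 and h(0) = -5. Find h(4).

-1

Write h(x) = ax + b. Substituting each data point gives a linear system:
  -3a + b = -8
  b = -5
Solving the system yields a = 1, b = -5.
So h(x) = x - 5.
Then h(4) = -1.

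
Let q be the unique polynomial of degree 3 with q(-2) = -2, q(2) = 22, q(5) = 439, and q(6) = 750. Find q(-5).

-251

Using the Lagrange interpolation formula with nodes -2, 2, 5, 6:
  L_0(n) = (n - 2)(n - 5)(n - 6) / -224
  L_1(n) = (n + 2)(n - 5)(n - 6) / 48
  L_2(n) = (n + 2)(n - 2)(n - 6) / -21
  L_3(n) = (n + 2)(n - 2)(n - 5) / 32
Then q(n) = -2·L_0(n) + 22·L_1(n) + 439·L_2(n) + 750·L_3(n).
Expanding and collecting terms gives q(n) = 3n^3 + 4n^2 - 6n - 6.
Evaluating at n = -5: q(-5) = -251.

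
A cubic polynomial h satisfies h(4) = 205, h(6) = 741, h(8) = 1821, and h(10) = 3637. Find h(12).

Using the Lagrange interpolation formula with nodes 4, 6, 8, 10:
  L_0(u) = (u - 6)(u - 8)(u - 10) / -48
  L_1(u) = (u - 4)(u - 8)(u - 10) / 16
  L_2(u) = (u - 4)(u - 6)(u - 10) / -16
  L_3(u) = (u - 4)(u - 6)(u - 8) / 48
Then h(u) = 205·L_0(u) + 741·L_1(u) + 1821·L_2(u) + 3637·L_3(u).
Expanding and collecting terms gives h(u) = 4u^3 - 4u^2 + 4u - 3.
Evaluating at u = 12: h(12) = 6381.

6381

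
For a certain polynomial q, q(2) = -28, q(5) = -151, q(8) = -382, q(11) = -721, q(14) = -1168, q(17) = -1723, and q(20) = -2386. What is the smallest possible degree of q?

Forward differences of the values at n = 2, 5, 8, 11, 14, 17, 20:
  q  : -28  -151  -382  -721  -1168  -1723  -2386
  Δ  : -123  -231  -339  -447  -555  -663
  Δ^2: -108  -108  -108  -108  -108
  Δ^3: 0  0  0  0
  Δ^4: 0  0  0
  Δ^5: 0  0
  Δ^6: 0
The second differences are constant (-108) and nonzero, while all higher differences vanish, so the minimal degree is 2.

2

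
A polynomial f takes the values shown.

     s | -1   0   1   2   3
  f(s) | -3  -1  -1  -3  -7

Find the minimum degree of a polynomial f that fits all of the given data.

Forward differences of the values at s = -1, 0, 1, 2, 3:
  f  : -3  -1  -1  -3  -7
  Δ  : 2  0  -2  -4
  Δ^2: -2  -2  -2
  Δ^3: 0  0
  Δ^4: 0
The second differences are constant (-2) and nonzero, while all higher differences vanish, so the minimal degree is 2.

2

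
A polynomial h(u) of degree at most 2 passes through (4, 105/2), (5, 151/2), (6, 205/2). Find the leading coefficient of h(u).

Write h(u) = au^2 + bu + c. Substituting each data point gives a linear system:
  16a + 4b + c = 105/2
  25a + 5b + c = 151/2
  36a + 6b + c = 205/2
Solving the system yields a = 2, b = 5, c = 1/2.
So h(u) = 2u^2 + 5u + 1/2.
The leading coefficient is 2.

2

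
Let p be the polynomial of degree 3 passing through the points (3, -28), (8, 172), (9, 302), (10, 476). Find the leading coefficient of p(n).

Write p(n) = an^3 + bn^2 + cn + d. Substituting each data point gives a linear system:
  27a + 9b + 3c + d = -28
  512a + 64b + 8c + d = 172
  729a + 81b + 9c + d = 302
  1000a + 100b + 10c + d = 476
Solving the system yields a = 1, b = -5, c = -2, d = -4.
So p(n) = n^3 - 5n^2 - 2n - 4.
The leading coefficient is 1.

1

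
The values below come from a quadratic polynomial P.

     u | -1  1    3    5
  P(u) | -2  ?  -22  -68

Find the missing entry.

The 3 known points determine the degree-2 polynomial uniquely.
Write P(u) = au^2 + bu + c. Substituting each data point gives a linear system:
  a - b + c = -2
  9a + 3b + c = -22
  25a + 5b + c = -68
Solving the system yields a = -3, b = 1, c = 2.
So P(u) = -3u^2 + u + 2.
Then P(1) = 0.

0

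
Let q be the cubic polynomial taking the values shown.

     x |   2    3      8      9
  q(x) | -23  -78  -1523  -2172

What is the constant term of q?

Write q(x) = ax^3 + bx^2 + cx + d. Substituting each data point gives a linear system:
  8a + 4b + 2c + d = -23
  27a + 9b + 3c + d = -78
  512a + 64b + 8c + d = -1523
  729a + 81b + 9c + d = -2172
Solving the system yields a = -3, b = 0, c = 2, d = -3.
So q(x) = -3x^3 + 2x - 3.
The constant term is -3.

-3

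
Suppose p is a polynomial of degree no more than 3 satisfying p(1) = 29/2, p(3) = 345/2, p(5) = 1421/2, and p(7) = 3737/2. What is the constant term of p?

3

Write p(n) = an^3 + bn^2 + cn + d. Substituting each data point gives a linear system:
  a + b + c + d = 29/2
  27a + 9b + 3c + d = 345/2
  125a + 25b + 5c + d = 1421/2
  343a + 49b + 7c + d = 3737/2
Solving the system yields a = 5, b = 5/2, c = 4, d = 3.
So p(n) = 5n^3 + (5/2)n^2 + 4n + 3.
The constant term is 3.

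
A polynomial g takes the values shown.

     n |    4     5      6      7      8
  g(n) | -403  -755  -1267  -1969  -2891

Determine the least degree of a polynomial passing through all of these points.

3

Forward differences of the values at n = 4, 5, 6, 7, 8:
  g  : -403  -755  -1267  -1969  -2891
  Δ  : -352  -512  -702  -922
  Δ^2: -160  -190  -220
  Δ^3: -30  -30
  Δ^4: 0
The third differences are constant (-30) and nonzero, while all higher differences vanish, so the minimal degree is 3.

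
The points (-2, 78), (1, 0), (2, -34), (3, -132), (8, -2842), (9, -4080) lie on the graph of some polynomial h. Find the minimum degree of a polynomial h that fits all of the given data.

3

Divided differences on the nodes -2, 1, 2, 3, 8, 9:
  order 0: 78  0  -34  -132  -2842  -4080
  order 1: -26  -34  -98  -542  -1238
  order 2: -2  -32  -74  -116
  order 3: -6  -6  -6
  order 4: 0  0
  order 5: 0
The order-3 divided differences are all -6 (nonzero) and every higher order vanishes, so the data lies on a polynomial of degree exactly 3.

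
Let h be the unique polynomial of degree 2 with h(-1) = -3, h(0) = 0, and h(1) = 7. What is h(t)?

Write h(t) = at^2 + bt + c. Substituting each data point gives a linear system:
  a - b + c = -3
  c = 0
  a + b + c = 7
Solving the system yields a = 2, b = 5, c = 0.
So h(t) = 2t^2 + 5t.
Check: h(1) = 7. ✓

h(t) = 2t^2 + 5t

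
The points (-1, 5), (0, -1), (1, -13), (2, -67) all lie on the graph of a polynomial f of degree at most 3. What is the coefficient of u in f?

Write f(u) = au^3 + bu^2 + cu + d. Substituting each data point gives a linear system:
  -a + b - c + d = 5
  d = -1
  a + b + c + d = -13
  8a + 4b + 2c + d = -67
Solving the system yields a = -6, b = -3, c = -3, d = -1.
So f(u) = -6u^3 - 3u^2 - 3u - 1.
The coefficient of u is -3.

-3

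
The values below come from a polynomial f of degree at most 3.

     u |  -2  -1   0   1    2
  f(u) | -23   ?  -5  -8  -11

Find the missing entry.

-8

On equispaced nodes a degree-3 polynomial has vanishing fourth forward difference, so
  f(-2) - 4·f(-1) + 6·f(0) - 4·f(1) + f(2) = 0.
Substituting the known values and solving for f(-1):
  -4·f(-1) = 32
  f(-1) = -8.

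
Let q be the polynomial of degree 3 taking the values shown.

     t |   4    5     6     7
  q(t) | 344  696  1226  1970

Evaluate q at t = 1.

-4

Using the Lagrange interpolation formula with nodes 4, 5, 6, 7:
  L_0(t) = (t - 5)(t - 6)(t - 7) / -6
  L_1(t) = (t - 4)(t - 6)(t - 7) / 2
  L_2(t) = (t - 4)(t - 5)(t - 7) / -2
  L_3(t) = (t - 4)(t - 5)(t - 6) / 6
Then q(t) = 344·L_0(t) + 696·L_1(t) + 1226·L_2(t) + 1970·L_3(t).
Expanding and collecting terms gives q(t) = 6t^3 - t^2 - 5t - 4.
Evaluating at t = 1: q(1) = -4.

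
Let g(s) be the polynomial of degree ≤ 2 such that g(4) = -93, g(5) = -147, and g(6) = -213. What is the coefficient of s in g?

0

Write g(s) = as^2 + bs + c. Substituting each data point gives a linear system:
  16a + 4b + c = -93
  25a + 5b + c = -147
  36a + 6b + c = -213
Solving the system yields a = -6, b = 0, c = 3.
So g(s) = -6s² + 3.
The coefficient of s is 0.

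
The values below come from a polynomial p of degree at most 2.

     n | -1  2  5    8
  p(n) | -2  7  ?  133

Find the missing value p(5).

On equispaced nodes a degree-2 polynomial has vanishing third forward difference, so
  - p(-1) + 3·p(2) - 3·p(5) + p(8) = 0.
Substituting the known values and solving for p(5):
  -3·p(5) = -156
  p(5) = 52.

52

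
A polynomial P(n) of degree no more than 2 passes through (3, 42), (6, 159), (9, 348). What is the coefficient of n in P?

3

Write P(n) = an^2 + bn + c. Substituting each data point gives a linear system:
  9a + 3b + c = 42
  36a + 6b + c = 159
  81a + 9b + c = 348
Solving the system yields a = 4, b = 3, c = -3.
So P(n) = 4n^2 + 3n - 3.
The coefficient of n is 3.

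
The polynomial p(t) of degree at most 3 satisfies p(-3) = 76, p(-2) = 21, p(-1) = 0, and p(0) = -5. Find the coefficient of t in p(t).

Write p(t) = at^3 + bt^2 + ct + d. Substituting each data point gives a linear system:
  -27a + 9b - 3c + d = 76
  -8a + 4b - 2c + d = 21
  -a + b - c + d = 0
  d = -5
Solving the system yields a = -3, b = -1, c = -3, d = -5.
So p(t) = -3t³ - t² - 3t - 5.
The coefficient of t is -3.

-3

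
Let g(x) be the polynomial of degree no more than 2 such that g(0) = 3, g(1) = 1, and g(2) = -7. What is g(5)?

Using the Lagrange interpolation formula with nodes 0, 1, 2:
  L_0(x) = (x - 1)(x - 2) / 2
  L_1(x) = x(x - 2) / -1
  L_2(x) = x(x - 1) / 2
Then g(x) = 3·L_0(x) + 1·L_1(x) - 7·L_2(x).
Expanding and collecting terms gives g(x) = -3x² + x + 3.
Evaluating at x = 5: g(5) = -67.

-67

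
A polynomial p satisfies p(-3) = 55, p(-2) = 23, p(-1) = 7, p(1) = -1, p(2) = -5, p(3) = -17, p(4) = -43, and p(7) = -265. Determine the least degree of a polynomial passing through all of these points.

3

Divided differences on the nodes -3, -2, -1, 1, 2, 3, 4, 7:
  order 0: 55  23  7  -1  -5  -17  -43  -265
  order 1: -32  -16  -4  -4  -12  -26  -74
  order 2: 8  4  0  -4  -7  -12
  order 3: -1  -1  -1  -1  -1
  order 4: 0  0  0  0
  order 5: 0  0  0
  order 6: 0  0
  order 7: 0
The order-3 divided differences are all -1 (nonzero) and every higher order vanishes, so the data lies on a polynomial of degree exactly 3.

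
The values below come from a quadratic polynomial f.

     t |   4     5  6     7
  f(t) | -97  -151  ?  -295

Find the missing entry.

-217

On equispaced nodes a degree-2 polynomial has vanishing third forward difference, so
  - f(4) + 3·f(5) - 3·f(6) + f(7) = 0.
Substituting the known values and solving for f(6):
  -3·f(6) = 651
  f(6) = -217.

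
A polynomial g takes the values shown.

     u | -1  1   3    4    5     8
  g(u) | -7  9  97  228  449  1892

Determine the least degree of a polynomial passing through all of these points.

Divided differences on the nodes -1, 1, 3, 4, 5, 8:
  order 0: -7  9  97  228  449  1892
  order 1: 8  44  131  221  481
  order 2: 9  29  45  65
  order 3: 4  4  4
  order 4: 0  0
  order 5: 0
The order-3 divided differences are all 4 (nonzero) and every higher order vanishes, so the data lies on a polynomial of degree exactly 3.

3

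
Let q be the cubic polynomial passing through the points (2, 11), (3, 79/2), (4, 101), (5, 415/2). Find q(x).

Write q(x) = ax^3 + bx^2 + cx + d. Substituting each data point gives a linear system:
  8a + 4b + 2c + d = 11
  27a + 9b + 3c + d = 79/2
  64a + 16b + 4c + d = 101
  125a + 25b + 5c + d = 415/2
Solving the system yields a = 2, b = -3/2, c = -2, d = 5.
So q(x) = 2x^3 - (3/2)x^2 - 2x + 5.
Check: q(5) = 415/2. ✓

q(x) = 2x^3 - (3/2)x^2 - 2x + 5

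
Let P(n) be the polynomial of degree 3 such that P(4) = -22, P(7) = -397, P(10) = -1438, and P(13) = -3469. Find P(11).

-1989

Forward differences of the values at n = 4, 7, 10, 13:
  P  : -22  -397  -1438  -3469
  Δ  : -375  -1041  -2031
  Δ^2: -666  -990
  Δ^3: -324
The third differences are constant, confirming degree 3.
Interpolating (Newton forward form) and evaluating at n = 11 gives P(11) = -1989.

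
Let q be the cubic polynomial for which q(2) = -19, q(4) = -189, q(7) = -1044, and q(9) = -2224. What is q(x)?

Write q(x) = ax^3 + bx^2 + cx + d. Substituting each data point gives a linear system:
  8a + 4b + 2c + d = -19
  64a + 16b + 4c + d = -189
  343a + 49b + 7c + d = -1044
  729a + 81b + 9c + d = -2224
Solving the system yields a = -3, b = -1, c = 5, d = -1.
So q(x) = -3x³ - x² + 5x - 1.
Check: q(4) = -189. ✓

q(x) = -3x^3 - x^2 + 5x - 1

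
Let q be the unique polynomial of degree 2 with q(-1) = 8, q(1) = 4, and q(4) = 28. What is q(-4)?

44

Write q(t) = at^2 + bt + c. Substituting each data point gives a linear system:
  a - b + c = 8
  a + b + c = 4
  16a + 4b + c = 28
Solving the system yields a = 2, b = -2, c = 4.
So q(t) = 2t^2 - 2t + 4.
Then q(-4) = 44.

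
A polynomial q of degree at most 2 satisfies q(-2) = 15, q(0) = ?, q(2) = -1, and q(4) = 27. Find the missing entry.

-5

On equispaced nodes a degree-2 polynomial has vanishing third forward difference, so
  - q(-2) + 3·q(0) - 3·q(2) + q(4) = 0.
Substituting the known values and solving for q(0):
  3·q(0) = -15
  q(0) = -5.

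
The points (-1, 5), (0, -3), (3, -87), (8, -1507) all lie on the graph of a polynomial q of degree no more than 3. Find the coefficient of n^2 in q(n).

1

Write q(n) = an^3 + bn^2 + cn + d. Substituting each data point gives a linear system:
  -a + b - c + d = 5
  d = -3
  27a + 9b + 3c + d = -87
  512a + 64b + 8c + d = -1507
Solving the system yields a = -3, b = 1, c = -4, d = -3.
So q(n) = -3n^3 + n^2 - 4n - 3.
The coefficient of n^2 is 1.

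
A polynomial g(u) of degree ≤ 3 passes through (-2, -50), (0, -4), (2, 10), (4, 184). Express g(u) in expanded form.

Write g(u) = au^3 + bu^2 + cu + d. Substituting each data point gives a linear system:
  -8a + 4b - 2c + d = -50
  d = -4
  8a + 4b + 2c + d = 10
  64a + 16b + 4c + d = 184
Solving the system yields a = 4, b = -4, c = -1, d = -4.
So g(u) = 4u^3 - 4u^2 - u - 4.
Check: g(-2) = -50. ✓

g(u) = 4u^3 - 4u^2 - u - 4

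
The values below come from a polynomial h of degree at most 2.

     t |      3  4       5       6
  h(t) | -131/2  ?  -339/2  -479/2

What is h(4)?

On equispaced nodes a degree-2 polynomial has vanishing third forward difference, so
  - h(3) + 3·h(4) - 3·h(5) + h(6) = 0.
Substituting the known values and solving for h(4):
  3·h(4) = -669/2
  h(4) = -223/2.

-223/2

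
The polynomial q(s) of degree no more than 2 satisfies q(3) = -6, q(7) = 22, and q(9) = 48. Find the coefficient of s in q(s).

Write q(s) = as^2 + bs + c. Substituting each data point gives a linear system:
  9a + 3b + c = -6
  49a + 7b + c = 22
  81a + 9b + c = 48
Solving the system yields a = 1, b = -3, c = -6.
So q(s) = s^2 - 3s - 6.
The coefficient of s is -3.

-3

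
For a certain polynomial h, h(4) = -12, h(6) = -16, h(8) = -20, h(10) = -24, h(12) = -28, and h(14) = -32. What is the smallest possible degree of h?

Forward differences of the values at s = 4, 6, 8, 10, 12, 14:
  h  : -12  -16  -20  -24  -28  -32
  Δ  : -4  -4  -4  -4  -4
  Δ^2: 0  0  0  0
  Δ^3: 0  0  0
  Δ^4: 0  0
  Δ^5: 0
The first differences are constant (-4) and nonzero, while all higher differences vanish, so the minimal degree is 1.

1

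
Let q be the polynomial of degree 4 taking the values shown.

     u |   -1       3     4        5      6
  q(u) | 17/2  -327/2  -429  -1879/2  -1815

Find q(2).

Using the Lagrange interpolation formula with nodes -1, 3, 4, 5, 6:
  L_0(u) = (u - 3)(u - 4)(u - 5)(u - 6) / 840
  L_1(u) = (u + 1)(u - 4)(u - 5)(u - 6) / -24
  L_2(u) = (u + 1)(u - 3)(u - 5)(u - 6) / 10
  L_3(u) = (u + 1)(u - 3)(u - 4)(u - 6) / -12
  L_4(u) = (u + 1)(u - 3)(u - 4)(u - 5) / 42
Then q(u) = 17/2·L_0(u) - 327/2·L_1(u) - 429·L_2(u) - 1879/2·L_3(u) - 1815·L_4(u).
Expanding and collecting terms gives q(u) = -u^4 - 2u^3 - (3/2)u^2 - 6u + 3.
Evaluating at u = 2: q(2) = -47.

-47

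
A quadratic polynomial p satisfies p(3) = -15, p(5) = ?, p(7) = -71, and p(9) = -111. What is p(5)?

-39

On equispaced nodes a degree-2 polynomial has vanishing third forward difference, so
  - p(3) + 3·p(5) - 3·p(7) + p(9) = 0.
Substituting the known values and solving for p(5):
  3·p(5) = -117
  p(5) = -39.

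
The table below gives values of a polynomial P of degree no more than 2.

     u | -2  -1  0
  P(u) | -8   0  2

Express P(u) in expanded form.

Using the Lagrange interpolation formula with nodes -2, -1, 0:
  L_0(u) = (u + 1)u / 2
  L_1(u) = (u + 2)u / -1
  L_2(u) = (u + 2)(u + 1) / 2
Then P(u) = -8·L_0(u) + 0·L_1(u) + 2·L_2(u).
Expanding and collecting terms gives P(u) = -3u^2 - u + 2.
Check: P(0) = 2. ✓

P(u) = -3u^2 - u + 2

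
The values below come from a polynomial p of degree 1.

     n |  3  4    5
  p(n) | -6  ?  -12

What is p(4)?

-9

The 2 known points determine the degree-1 polynomial uniquely.
Write p(n) = an + b. Substituting each data point gives a linear system:
  3a + b = -6
  5a + b = -12
Solving the system yields a = -3, b = 3.
So p(n) = -3n + 3.
Then p(4) = -9.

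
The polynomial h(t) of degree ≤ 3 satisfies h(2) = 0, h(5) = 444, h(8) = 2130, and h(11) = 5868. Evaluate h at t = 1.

Using the Lagrange interpolation formula with nodes 2, 5, 8, 11:
  L_0(t) = (t - 5)(t - 8)(t - 11) / -162
  L_1(t) = (t - 2)(t - 8)(t - 11) / 54
  L_2(t) = (t - 2)(t - 5)(t - 11) / -54
  L_3(t) = (t - 2)(t - 5)(t - 8) / 162
Then h(t) = 0·L_0(t) + 444·L_1(t) + 2130·L_2(t) + 5868·L_3(t).
Expanding and collecting terms gives h(t) = 5t^3 - 6t^2 - 5t - 6.
Evaluating at t = 1: h(1) = -12.

-12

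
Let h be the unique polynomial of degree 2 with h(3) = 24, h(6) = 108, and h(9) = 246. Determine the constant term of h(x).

-6

Write h(x) = ax^2 + bx + c. Substituting each data point gives a linear system:
  9a + 3b + c = 24
  36a + 6b + c = 108
  81a + 9b + c = 246
Solving the system yields a = 3, b = 1, c = -6.
So h(x) = 3x^2 + x - 6.
The constant term is -6.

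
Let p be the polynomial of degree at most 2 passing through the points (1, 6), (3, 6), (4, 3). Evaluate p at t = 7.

Write p(t) = at^2 + bt + c. Substituting each data point gives a linear system:
  a + b + c = 6
  9a + 3b + c = 6
  16a + 4b + c = 3
Solving the system yields a = -1, b = 4, c = 3.
So p(t) = -t² + 4t + 3.
Then p(7) = -18.

-18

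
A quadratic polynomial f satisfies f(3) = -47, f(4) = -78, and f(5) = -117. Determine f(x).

f(x) = -4x^2 - 3x - 2

Write f(x) = ax^2 + bx + c. Substituting each data point gives a linear system:
  9a + 3b + c = -47
  16a + 4b + c = -78
  25a + 5b + c = -117
Solving the system yields a = -4, b = -3, c = -2.
So f(x) = -4x² - 3x - 2.
Check: f(4) = -78. ✓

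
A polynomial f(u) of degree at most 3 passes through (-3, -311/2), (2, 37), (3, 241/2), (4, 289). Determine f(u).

f(u) = 5u^3 - (5/2)u^2 + u + 5

Using the Lagrange interpolation formula with nodes -3, 2, 3, 4:
  L_0(u) = (u - 2)(u - 3)(u - 4) / -210
  L_1(u) = (u + 3)(u - 3)(u - 4) / 10
  L_2(u) = (u + 3)(u - 2)(u - 4) / -6
  L_3(u) = (u + 3)(u - 2)(u - 3) / 14
Then f(u) = -311/2·L_0(u) + 37·L_1(u) + 241/2·L_2(u) + 289·L_3(u).
Expanding and collecting terms gives f(u) = 5u^3 - (5/2)u^2 + u + 5.
Check: f(3) = 241/2. ✓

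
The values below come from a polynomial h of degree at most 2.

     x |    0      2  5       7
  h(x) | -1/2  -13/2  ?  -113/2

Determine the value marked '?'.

The 3 known points determine the degree-2 polynomial uniquely.
Write h(x) = ax^2 + bx + c. Substituting each data point gives a linear system:
  c = -1/2
  4a + 2b + c = -13/2
  49a + 7b + c = -113/2
Solving the system yields a = -1, b = -1, c = -1/2.
So h(x) = -x² - x - 1/2.
Then h(5) = -61/2.

-61/2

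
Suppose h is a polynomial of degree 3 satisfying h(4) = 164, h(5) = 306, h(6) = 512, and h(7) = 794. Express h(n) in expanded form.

h(n) = 2n^3 + 2n^2 + 2n - 4

Using the Lagrange interpolation formula with nodes 4, 5, 6, 7:
  L_0(n) = (n - 5)(n - 6)(n - 7) / -6
  L_1(n) = (n - 4)(n - 6)(n - 7) / 2
  L_2(n) = (n - 4)(n - 5)(n - 7) / -2
  L_3(n) = (n - 4)(n - 5)(n - 6) / 6
Then h(n) = 164·L_0(n) + 306·L_1(n) + 512·L_2(n) + 794·L_3(n).
Expanding and collecting terms gives h(n) = 2n^3 + 2n^2 + 2n - 4.
Check: h(5) = 306. ✓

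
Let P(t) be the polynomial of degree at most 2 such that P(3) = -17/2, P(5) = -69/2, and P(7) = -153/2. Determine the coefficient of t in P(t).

Write P(t) = at^2 + bt + c. Substituting each data point gives a linear system:
  9a + 3b + c = -17/2
  25a + 5b + c = -69/2
  49a + 7b + c = -153/2
Solving the system yields a = -2, b = 3, c = 1/2.
So P(t) = -2t^2 + 3t + 1/2.
The coefficient of t is 3.

3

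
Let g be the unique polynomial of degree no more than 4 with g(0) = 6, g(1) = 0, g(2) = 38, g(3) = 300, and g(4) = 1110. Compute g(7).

Using the Lagrange interpolation formula with nodes 0, 1, 2, 3, 4:
  L_0(u) = (u - 1)(u - 2)(u - 3)(u - 4) / 24
  L_1(u) = u(u - 2)(u - 3)(u - 4) / -6
  L_2(u) = u(u - 1)(u - 3)(u - 4) / 4
  L_3(u) = u(u - 1)(u - 2)(u - 4) / -6
  L_4(u) = u(u - 1)(u - 2)(u - 3) / 24
Then g(u) = 6·L_0(u) + 0·L_1(u) + 38·L_2(u) + 300·L_3(u) + 1110·L_4(u).
Expanding and collecting terms gives g(u) = 6u^4 - 6u^3 - 2u^2 - 4u + 6.
Evaluating at u = 7: g(7) = 12228.

12228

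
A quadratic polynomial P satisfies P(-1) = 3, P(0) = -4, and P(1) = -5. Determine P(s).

Write P(s) = as^2 + bs + c. Substituting each data point gives a linear system:
  a - b + c = 3
  c = -4
  a + b + c = -5
Solving the system yields a = 3, b = -4, c = -4.
So P(s) = 3s² - 4s - 4.
Check: P(-1) = 3. ✓

P(s) = 3s^2 - 4s - 4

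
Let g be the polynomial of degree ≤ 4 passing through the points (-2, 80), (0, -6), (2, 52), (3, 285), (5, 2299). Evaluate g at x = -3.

Write g(x) = ax^4 + bx^3 + cx^2 + dx + e. Substituting each data point gives a linear system:
  16a - 8b + 4c - 2d + e = 80
  e = -6
  16a + 8b + 4c + 2d + e = 52
  81a + 27b + 9c + 3d + e = 285
  625a + 125b + 25c + 5d + e = 2299
Solving the system yields a = 4, b = -2, c = 2, d = 1, e = -6.
So g(x) = 4x^4 - 2x^3 + 2x^2 + x - 6.
Then g(-3) = 387.

387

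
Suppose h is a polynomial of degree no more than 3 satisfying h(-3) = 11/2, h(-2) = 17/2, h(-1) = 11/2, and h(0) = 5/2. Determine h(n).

h(n) = n^3 + 3n^2 - n + 5/2

Write h(n) = an^3 + bn^2 + cn + d. Substituting each data point gives a linear system:
  -27a + 9b - 3c + d = 11/2
  -8a + 4b - 2c + d = 17/2
  -a + b - c + d = 11/2
  d = 5/2
Solving the system yields a = 1, b = 3, c = -1, d = 5/2.
So h(n) = n^3 + 3n^2 - n + 5/2.
Check: h(-2) = 17/2. ✓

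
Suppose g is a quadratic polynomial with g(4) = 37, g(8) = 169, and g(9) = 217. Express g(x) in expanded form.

Using the Lagrange interpolation formula with nodes 4, 8, 9:
  L_0(x) = (x - 8)(x - 9) / 20
  L_1(x) = (x - 4)(x - 9) / -4
  L_2(x) = (x - 4)(x - 8) / 5
Then g(x) = 37·L_0(x) + 169·L_1(x) + 217·L_2(x).
Expanding and collecting terms gives g(x) = 3x^2 - 3x + 1.
Check: g(8) = 169. ✓

g(x) = 3x^2 - 3x + 1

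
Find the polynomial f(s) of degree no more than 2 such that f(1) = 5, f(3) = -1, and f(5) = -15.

Using the Lagrange interpolation formula with nodes 1, 3, 5:
  L_0(s) = (s - 3)(s - 5) / 8
  L_1(s) = (s - 1)(s - 5) / -4
  L_2(s) = (s - 1)(s - 3) / 8
Then f(s) = 5·L_0(s) - 1·L_1(s) - 15·L_2(s).
Expanding and collecting terms gives f(s) = -s² + s + 5.
Check: f(5) = -15. ✓

f(s) = -s^2 + s + 5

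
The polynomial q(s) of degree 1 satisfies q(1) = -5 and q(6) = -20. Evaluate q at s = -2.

Using the Lagrange interpolation formula with nodes 1, 6:
  L_0(s) = (s - 6) / -5
  L_1(s) = (s - 1) / 5
Then q(s) = -5·L_0(s) - 20·L_1(s).
Expanding and collecting terms gives q(s) = -3s - 2.
Evaluating at s = -2: q(-2) = 4.

4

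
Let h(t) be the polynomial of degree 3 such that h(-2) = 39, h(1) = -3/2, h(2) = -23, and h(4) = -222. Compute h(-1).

Write h(t) = at^3 + bt^2 + ct + d. Substituting each data point gives a linear system:
  -8a + 4b - 2c + d = 39
  a + b + c + d = -3/2
  8a + 4b + 2c + d = -23
  64a + 16b + 4c + d = -222
Solving the system yields a = -4, b = 2, c = 1/2, d = 0.
So h(t) = -4t³ + 2t² + (1/2)t.
Then h(-1) = 11/2.

11/2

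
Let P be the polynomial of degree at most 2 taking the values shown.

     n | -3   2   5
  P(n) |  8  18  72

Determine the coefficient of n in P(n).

4

Write P(n) = an^2 + bn + c. Substituting each data point gives a linear system:
  9a - 3b + c = 8
  4a + 2b + c = 18
  25a + 5b + c = 72
Solving the system yields a = 2, b = 4, c = 2.
So P(n) = 2n^2 + 4n + 2.
The coefficient of n is 4.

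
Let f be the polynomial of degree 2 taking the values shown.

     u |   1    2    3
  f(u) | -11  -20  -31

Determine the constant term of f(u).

-4

Write f(u) = au^2 + bu + c. Substituting each data point gives a linear system:
  a + b + c = -11
  4a + 2b + c = -20
  9a + 3b + c = -31
Solving the system yields a = -1, b = -6, c = -4.
So f(u) = -u^2 - 6u - 4.
The constant term is -4.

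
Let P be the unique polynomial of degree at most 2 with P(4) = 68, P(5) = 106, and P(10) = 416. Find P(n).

Write P(n) = an^2 + bn + c. Substituting each data point gives a linear system:
  16a + 4b + c = 68
  25a + 5b + c = 106
  100a + 10b + c = 416
Solving the system yields a = 4, b = 2, c = -4.
So P(n) = 4n² + 2n - 4.
Check: P(5) = 106. ✓

P(n) = 4n^2 + 2n - 4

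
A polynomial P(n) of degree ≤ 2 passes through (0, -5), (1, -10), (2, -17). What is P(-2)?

-1

Forward differences of the values at n = 0, 1, 2:
  P  : -5  -10  -17
  Δ  : -5  -7
  Δ^2: -2
The second differences are constant, confirming degree 2.
Interpolating (Newton forward form) and evaluating at n = -2 gives P(-2) = -1.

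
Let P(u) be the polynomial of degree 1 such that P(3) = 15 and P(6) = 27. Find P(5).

Using the Lagrange interpolation formula with nodes 3, 6:
  L_0(u) = (u - 6) / -3
  L_1(u) = (u - 3) / 3
Then P(u) = 15·L_0(u) + 27·L_1(u).
Expanding and collecting terms gives P(u) = 4u + 3.
Evaluating at u = 5: P(5) = 23.

23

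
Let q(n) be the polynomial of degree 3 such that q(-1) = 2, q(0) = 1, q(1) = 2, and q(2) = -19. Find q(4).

-223

Write q(n) = an^3 + bn^2 + cn + d. Substituting each data point gives a linear system:
  -a + b - c + d = 2
  d = 1
  a + b + c + d = 2
  8a + 4b + 2c + d = -19
Solving the system yields a = -4, b = 1, c = 4, d = 1.
So q(n) = -4n^3 + n^2 + 4n + 1.
Then q(4) = -223.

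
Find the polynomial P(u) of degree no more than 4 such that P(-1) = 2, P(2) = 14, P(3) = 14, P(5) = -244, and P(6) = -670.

Using the Lagrange interpolation formula with nodes -1, 2, 3, 5, 6:
  L_0(u) = (u - 2)(u - 3)(u - 5)(u - 6) / 504
  L_1(u) = (u + 1)(u - 3)(u - 5)(u - 6) / -36
  L_2(u) = (u + 1)(u - 2)(u - 5)(u - 6) / 24
  L_3(u) = (u + 1)(u - 2)(u - 3)(u - 6) / -36
  L_4(u) = (u + 1)(u - 2)(u - 3)(u - 5) / 84
Then P(u) = 2·L_0(u) + 14·L_1(u) + 14·L_2(u) - 244·L_3(u) - 670·L_4(u).
Expanding and collecting terms gives P(u) = -u⁴ + 2u³ + 6u² - 3u - 4.
Check: P(5) = -244. ✓

P(u) = -u^4 + 2u^3 + 6u^2 - 3u - 4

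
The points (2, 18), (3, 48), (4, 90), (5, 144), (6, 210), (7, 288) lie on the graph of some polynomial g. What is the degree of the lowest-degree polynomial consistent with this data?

2

Forward differences of the values at u = 2, 3, 4, 5, 6, 7:
  g  : 18  48  90  144  210  288
  Δ  : 30  42  54  66  78
  Δ^2: 12  12  12  12
  Δ^3: 0  0  0
  Δ^4: 0  0
  Δ^5: 0
The second differences are constant (12) and nonzero, while all higher differences vanish, so the minimal degree is 2.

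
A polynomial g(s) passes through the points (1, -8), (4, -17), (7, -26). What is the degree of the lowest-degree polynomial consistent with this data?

Forward differences of the values at s = 1, 4, 7:
  g  : -8  -17  -26
  Δ  : -9  -9
  Δ^2: 0
The first differences are constant (-9) and nonzero, while all higher differences vanish, so the minimal degree is 1.

1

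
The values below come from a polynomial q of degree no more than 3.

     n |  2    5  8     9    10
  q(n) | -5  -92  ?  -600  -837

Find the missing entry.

The 4 known points determine the degree-3 polynomial uniquely.
Write q(n) = an^3 + bn^2 + cn + d. Substituting each data point gives a linear system:
  8a + 4b + 2c + d = -5
  125a + 25b + 5c + d = -92
  729a + 81b + 9c + d = -600
  1000a + 100b + 10c + d = -837
Solving the system yields a = -1, b = 2, c = -4, d = 3.
So q(n) = -n^3 + 2n^2 - 4n + 3.
Then q(8) = -413.

-413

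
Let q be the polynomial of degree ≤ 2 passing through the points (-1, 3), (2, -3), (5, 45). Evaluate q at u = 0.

-5

Using the Lagrange interpolation formula with nodes -1, 2, 5:
  L_0(u) = (u - 2)(u - 5) / 18
  L_1(u) = (u + 1)(u - 5) / -9
  L_2(u) = (u + 1)(u - 2) / 18
Then q(u) = 3·L_0(u) - 3·L_1(u) + 45·L_2(u).
Expanding and collecting terms gives q(u) = 3u^2 - 5u - 5.
Evaluating at u = 0: q(0) = -5.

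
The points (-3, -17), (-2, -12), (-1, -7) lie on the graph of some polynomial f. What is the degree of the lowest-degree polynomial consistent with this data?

Forward differences of the values at u = -3, -2, -1:
  f  : -17  -12  -7
  Δ  : 5  5
  Δ^2: 0
The first differences are constant (5) and nonzero, while all higher differences vanish, so the minimal degree is 1.

1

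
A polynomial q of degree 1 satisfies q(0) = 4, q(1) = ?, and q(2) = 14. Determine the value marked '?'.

The 2 known points determine the degree-1 polynomial uniquely.
Write q(t) = at + b. Substituting each data point gives a linear system:
  b = 4
  2a + b = 14
Solving the system yields a = 5, b = 4.
So q(t) = 5t + 4.
Then q(1) = 9.

9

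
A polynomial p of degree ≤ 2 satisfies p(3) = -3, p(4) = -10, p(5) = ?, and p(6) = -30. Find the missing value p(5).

On equispaced nodes a degree-2 polynomial has vanishing third forward difference, so
  - p(3) + 3·p(4) - 3·p(5) + p(6) = 0.
Substituting the known values and solving for p(5):
  -3·p(5) = 57
  p(5) = -19.

-19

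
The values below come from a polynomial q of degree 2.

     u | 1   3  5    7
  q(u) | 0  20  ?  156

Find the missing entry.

The 3 known points determine the degree-2 polynomial uniquely.
Write q(u) = au^2 + bu + c. Substituting each data point gives a linear system:
  a + b + c = 0
  9a + 3b + c = 20
  49a + 7b + c = 156
Solving the system yields a = 4, b = -6, c = 2.
So q(u) = 4u² - 6u + 2.
Then q(5) = 72.

72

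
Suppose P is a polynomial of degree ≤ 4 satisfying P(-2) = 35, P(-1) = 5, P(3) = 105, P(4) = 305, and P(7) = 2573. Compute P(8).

4325

Using the Lagrange interpolation formula with nodes -2, -1, 3, 4, 7:
  L_0(x) = (x + 1)(x - 3)(x - 4)(x - 7) / 270
  L_1(x) = (x + 2)(x - 3)(x - 4)(x - 7) / -160
  L_2(x) = (x + 2)(x + 1)(x - 4)(x - 7) / 80
  L_3(x) = (x + 2)(x + 1)(x - 3)(x - 7) / -90
  L_4(x) = (x + 2)(x + 1)(x - 3)(x - 4) / 864
Then P(x) = 35·L_0(x) + 5·L_1(x) + 105·L_2(x) + 305·L_3(x) + 2573·L_4(x).
Expanding and collecting terms gives P(x) = x^4 + 4x^2 - 3x - 3.
Evaluating at x = 8: P(8) = 4325.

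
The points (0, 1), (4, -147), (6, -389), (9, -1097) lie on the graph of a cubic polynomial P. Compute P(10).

Using the Lagrange interpolation formula with nodes 0, 4, 6, 9:
  L_0(t) = (t - 4)(t - 6)(t - 9) / -216
  L_1(t) = t(t - 6)(t - 9) / 40
  L_2(t) = t(t - 4)(t - 9) / -36
  L_3(t) = t(t - 4)(t - 6) / 135
Then P(t) = 1·L_0(t) - 147·L_1(t) - 389·L_2(t) - 1097·L_3(t).
Expanding and collecting terms gives P(t) = -t^3 - 4t^2 - 5t + 1.
Evaluating at t = 10: P(10) = -1449.

-1449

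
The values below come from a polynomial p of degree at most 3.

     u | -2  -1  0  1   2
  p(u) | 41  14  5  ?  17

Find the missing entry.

The 4 known points determine the degree-3 polynomial uniquely.
Write p(u) = au^3 + bu^2 + cu + d. Substituting each data point gives a linear system:
  -8a + 4b - 2c + d = 41
  -a + b - c + d = 14
  d = 5
  8a + 4b + 2c + d = 17
Solving the system yields a = -1, b = 6, c = -2, d = 5.
So p(u) = -u³ + 6u² - 2u + 5.
Then p(1) = 8.

8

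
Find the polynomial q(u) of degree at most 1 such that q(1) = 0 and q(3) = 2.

q(u) = u - 1

Write q(u) = au + b. Substituting each data point gives a linear system:
  a + b = 0
  3a + b = 2
Solving the system yields a = 1, b = -1.
So q(u) = u - 1.
Check: q(1) = 0. ✓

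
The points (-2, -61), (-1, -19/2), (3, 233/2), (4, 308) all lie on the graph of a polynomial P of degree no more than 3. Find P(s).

P(s) = 6s^3 - 4s^2 - (5/2)s - 2

Using the Lagrange interpolation formula with nodes -2, -1, 3, 4:
  L_0(s) = (s + 1)(s - 3)(s - 4) / -30
  L_1(s) = (s + 2)(s - 3)(s - 4) / 20
  L_2(s) = (s + 2)(s + 1)(s - 4) / -20
  L_3(s) = (s + 2)(s + 1)(s - 3) / 30
Then P(s) = -61·L_0(s) - 19/2·L_1(s) + 233/2·L_2(s) + 308·L_3(s).
Expanding and collecting terms gives P(s) = 6s^3 - 4s^2 - (5/2)s - 2.
Check: P(-2) = -61. ✓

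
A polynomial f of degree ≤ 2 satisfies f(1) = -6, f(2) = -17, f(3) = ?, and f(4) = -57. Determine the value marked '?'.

-34

On equispaced nodes a degree-2 polynomial has vanishing third forward difference, so
  - f(1) + 3·f(2) - 3·f(3) + f(4) = 0.
Substituting the known values and solving for f(3):
  -3·f(3) = 102
  f(3) = -34.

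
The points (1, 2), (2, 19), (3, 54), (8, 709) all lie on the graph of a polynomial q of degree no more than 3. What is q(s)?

Write q(s) = as^3 + bs^2 + cs + d. Substituting each data point gives a linear system:
  a + b + c + d = 2
  8a + 4b + 2c + d = 19
  27a + 9b + 3c + d = 54
  512a + 64b + 8c + d = 709
Solving the system yields a = 1, b = 3, c = 1, d = -3.
So q(s) = s^3 + 3s^2 + s - 3.
Check: q(1) = 2. ✓

q(s) = s^3 + 3s^2 + s - 3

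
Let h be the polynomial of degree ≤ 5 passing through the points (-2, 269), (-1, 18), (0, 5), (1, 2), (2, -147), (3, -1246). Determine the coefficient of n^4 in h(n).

Write h(n) = an^5 + bn^4 + cn^3 + dn^2 + en + k. Substituting each data point gives a linear system:
  -32a + 16b - 8c + 4d - 2e + k = 269
  -a + b - c + d - e + k = 18
  k = 5
  a + b + c + d + e + k = 2
  32a + 16b + 8c + 4d + 2e + k = -147
  243a + 81b + 27c + 9d + 3e + k = -1246
Solving the system yields a = -6, b = 3, c = -2, d = 2, e = 0, k = 5.
So h(n) = -6n^5 + 3n^4 - 2n^3 + 2n^2 + 5.
The coefficient of n^4 is 3.

3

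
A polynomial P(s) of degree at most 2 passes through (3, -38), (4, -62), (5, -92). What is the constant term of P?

-2

Write P(s) = as^2 + bs + c. Substituting each data point gives a linear system:
  9a + 3b + c = -38
  16a + 4b + c = -62
  25a + 5b + c = -92
Solving the system yields a = -3, b = -3, c = -2.
So P(s) = -3s² - 3s - 2.
The constant term is -2.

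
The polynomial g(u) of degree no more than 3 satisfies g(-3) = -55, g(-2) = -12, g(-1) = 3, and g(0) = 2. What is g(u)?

Write g(u) = au^3 + bu^2 + cu + d. Substituting each data point gives a linear system:
  -27a + 9b - 3c + d = -55
  -8a + 4b - 2c + d = -12
  -a + b - c + d = 3
  d = 2
Solving the system yields a = 2, b = -2, c = -5, d = 2.
So g(u) = 2u³ - 2u² - 5u + 2.
Check: g(-1) = 3. ✓

g(u) = 2u^3 - 2u^2 - 5u + 2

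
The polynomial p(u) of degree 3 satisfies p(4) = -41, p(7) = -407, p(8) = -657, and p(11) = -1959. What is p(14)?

-4341

Write p(u) = au^3 + bu^2 + cu + d. Substituting each data point gives a linear system:
  64a + 16b + 4c + d = -41
  343a + 49b + 7c + d = -407
  512a + 64b + 8c + d = -657
  1331a + 121b + 11c + d = -1959
Solving the system yields a = -2, b = 6, c = -2, d = -1.
So p(u) = -2u^3 + 6u^2 - 2u - 1.
Then p(14) = -4341.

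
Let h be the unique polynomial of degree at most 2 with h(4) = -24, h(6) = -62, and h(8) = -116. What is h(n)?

h(n) = -2n^2 + n + 4

Using the Lagrange interpolation formula with nodes 4, 6, 8:
  L_0(n) = (n - 6)(n - 8) / 8
  L_1(n) = (n - 4)(n - 8) / -4
  L_2(n) = (n - 4)(n - 6) / 8
Then h(n) = -24·L_0(n) - 62·L_1(n) - 116·L_2(n).
Expanding and collecting terms gives h(n) = -2n² + n + 4.
Check: h(8) = -116. ✓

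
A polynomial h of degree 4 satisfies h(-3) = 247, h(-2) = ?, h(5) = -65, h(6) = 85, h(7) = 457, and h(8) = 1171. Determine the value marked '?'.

61

The 5 known points determine the degree-4 polynomial uniquely.
Write h(u) = au^4 + bu^3 + cu^2 + du + e. Substituting each data point gives a linear system:
  81a - 27b + 9c - 3d + e = 247
  625a + 125b + 25c + 5d + e = -65
  1296a + 216b + 36c + 6d + e = 85
  2401a + 343b + 49c + 7d + e = 457
  4096a + 512b + 64c + 8d + e = 1171
Solving the system yields a = 1, b = -6, c = 2, d = 3, e = -5.
So h(u) = u⁴ - 6u³ + 2u² + 3u - 5.
Then h(-2) = 61.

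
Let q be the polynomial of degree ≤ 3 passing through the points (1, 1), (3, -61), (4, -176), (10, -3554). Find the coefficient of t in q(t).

Write q(t) = at^3 + bt^2 + ct + d. Substituting each data point gives a linear system:
  a + b + c + d = 1
  27a + 9b + 3c + d = -61
  64a + 16b + 4c + d = -176
  1000a + 100b + 10c + d = -3554
Solving the system yields a = -4, b = 4, c = 5, d = -4.
So q(t) = -4t^3 + 4t^2 + 5t - 4.
The coefficient of t is 5.

5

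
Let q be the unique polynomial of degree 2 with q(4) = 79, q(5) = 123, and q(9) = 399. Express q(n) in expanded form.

Write q(n) = an^2 + bn + c. Substituting each data point gives a linear system:
  16a + 4b + c = 79
  25a + 5b + c = 123
  81a + 9b + c = 399
Solving the system yields a = 5, b = -1, c = 3.
So q(n) = 5n² - n + 3.
Check: q(9) = 399. ✓

q(n) = 5n^2 - n + 3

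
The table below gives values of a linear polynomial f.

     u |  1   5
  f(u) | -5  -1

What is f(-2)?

Using the Lagrange interpolation formula with nodes 1, 5:
  L_0(u) = (u - 5) / -4
  L_1(u) = (u - 1) / 4
Then f(u) = -5·L_0(u) - 1·L_1(u).
Expanding and collecting terms gives f(u) = u - 6.
Evaluating at u = -2: f(-2) = -8.

-8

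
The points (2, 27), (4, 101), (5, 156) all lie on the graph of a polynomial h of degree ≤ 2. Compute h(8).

393

Write h(u) = au^2 + bu + c. Substituting each data point gives a linear system:
  4a + 2b + c = 27
  16a + 4b + c = 101
  25a + 5b + c = 156
Solving the system yields a = 6, b = 1, c = 1.
So h(u) = 6u^2 + u + 1.
Then h(8) = 393.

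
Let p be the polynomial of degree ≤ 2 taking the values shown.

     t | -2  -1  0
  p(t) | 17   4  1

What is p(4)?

89

Write p(t) = at^2 + bt + c. Substituting each data point gives a linear system:
  4a - 2b + c = 17
  a - b + c = 4
  c = 1
Solving the system yields a = 5, b = 2, c = 1.
So p(t) = 5t^2 + 2t + 1.
Then p(4) = 89.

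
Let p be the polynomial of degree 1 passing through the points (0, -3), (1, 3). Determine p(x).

Using the Lagrange interpolation formula with nodes 0, 1:
  L_0(x) = (x - 1) / -1
  L_1(x) = x / 1
Then p(x) = -3·L_0(x) + 3·L_1(x).
Expanding and collecting terms gives p(x) = 6x - 3.
Check: p(1) = 3. ✓

p(x) = 6x - 3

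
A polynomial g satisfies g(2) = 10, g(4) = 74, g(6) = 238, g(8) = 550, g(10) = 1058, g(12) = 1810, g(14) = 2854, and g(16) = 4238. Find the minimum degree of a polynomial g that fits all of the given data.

3

Forward differences of the values at u = 2, 4, 6, 8, 10, 12, 14, 16:
  g  : 10  74  238  550  1058  1810  2854  4238
  Δ  : 64  164  312  508  752  1044  1384
  Δ^2: 100  148  196  244  292  340
  Δ^3: 48  48  48  48  48
  Δ^4: 0  0  0  0
  Δ^5: 0  0  0
  Δ^6: 0  0
  Δ^7: 0
The third differences are constant (48) and nonzero, while all higher differences vanish, so the minimal degree is 3.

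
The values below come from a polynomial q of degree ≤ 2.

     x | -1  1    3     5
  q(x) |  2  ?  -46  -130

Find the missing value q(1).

-2

On equispaced nodes a degree-2 polynomial has vanishing third forward difference, so
  - q(-1) + 3·q(1) - 3·q(3) + q(5) = 0.
Substituting the known values and solving for q(1):
  3·q(1) = -6
  q(1) = -2.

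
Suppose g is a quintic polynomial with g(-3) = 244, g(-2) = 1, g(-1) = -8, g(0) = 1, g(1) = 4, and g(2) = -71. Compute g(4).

Write g(u) = au^5 + bu^4 + cu^3 + du^2 + eu + k. Substituting each data point gives a linear system:
  -243a + 81b - 27c + 9d - 3e + k = 244
  -32a + 16b - 8c + 4d - 2e + k = 1
  -a + b - c + d - e + k = -8
  k = 1
  a + b + c + d + e + k = 4
  32a + 16b + 8c + 4d + 2e + k = -71
Solving the system yields a = -2, b = -2, c = 2, d = -1, e = 6, k = 1.
So g(u) = -2u^5 - 2u^4 + 2u^3 - u^2 + 6u + 1.
Then g(4) = -2423.

-2423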